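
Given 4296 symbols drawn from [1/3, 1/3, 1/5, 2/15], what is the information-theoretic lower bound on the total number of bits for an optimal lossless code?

Entropy H = 1.9086 bits/symbol
Minimum bits = H × n = 1.9086 × 4296
= 8199.40 bits


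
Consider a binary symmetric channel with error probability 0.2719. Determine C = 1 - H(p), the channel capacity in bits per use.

For BSC with error probability p:
C = 1 - H(p) where H(p) is binary entropy
H(0.2719) = -0.2719 × log₂(0.2719) - 0.7281 × log₂(0.7281)
H(p) = 0.8442
C = 1 - 0.8442 = 0.1558 bits/use


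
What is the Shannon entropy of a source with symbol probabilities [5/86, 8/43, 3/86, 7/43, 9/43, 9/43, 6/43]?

H(X) = -Σ p(x) log₂ p(x)
  -5/86 × log₂(5/86) = 0.2386
  -8/43 × log₂(8/43) = 0.4514
  -3/86 × log₂(3/86) = 0.1689
  -7/43 × log₂(7/43) = 0.4263
  -9/43 × log₂(9/43) = 0.4723
  -9/43 × log₂(9/43) = 0.4723
  -6/43 × log₂(6/43) = 0.3965
H(X) = 2.6262 bits


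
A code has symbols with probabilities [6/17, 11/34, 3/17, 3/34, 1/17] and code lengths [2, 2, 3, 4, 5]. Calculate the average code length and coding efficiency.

Average length L = Σ p_i × l_i = 2.5294 bits
Entropy H = 2.0481 bits
Efficiency η = H/L × 100% = 80.97%


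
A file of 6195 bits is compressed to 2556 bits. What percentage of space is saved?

Space savings = (1 - Compressed/Original) × 100%
= (1 - 2556/6195) × 100%
= 58.74%


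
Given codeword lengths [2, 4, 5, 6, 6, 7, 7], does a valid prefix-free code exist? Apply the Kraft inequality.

Kraft inequality: Σ 2^(-l_i) ≤ 1 for prefix-free code
Calculating: 2^(-2) + 2^(-4) + 2^(-5) + 2^(-6) + 2^(-6) + 2^(-7) + 2^(-7)
= 0.25 + 0.0625 + 0.03125 + 0.015625 + 0.015625 + 0.0078125 + 0.0078125
= 0.3906
Since 0.3906 ≤ 1, prefix-free code exists


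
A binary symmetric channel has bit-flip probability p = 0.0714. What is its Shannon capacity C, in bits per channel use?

For BSC with error probability p:
C = 1 - H(p) where H(p) is binary entropy
H(0.0714) = -0.0714 × log₂(0.0714) - 0.9286 × log₂(0.9286)
H(p) = 0.3711
C = 1 - 0.3711 = 0.6289 bits/use


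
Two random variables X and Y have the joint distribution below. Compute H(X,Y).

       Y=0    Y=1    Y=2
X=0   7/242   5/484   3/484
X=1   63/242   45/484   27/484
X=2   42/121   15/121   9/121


H(X,Y) = -Σ p(x,y) log₂ p(x,y)
  p(0,0)=7/242: -0.0289 × log₂(0.0289) = 0.1479
  p(0,1)=5/484: -0.0103 × log₂(0.0103) = 0.0682
  p(0,2)=3/484: -0.0062 × log₂(0.0062) = 0.0455
  p(1,0)=63/242: -0.2603 × log₂(0.2603) = 0.5055
  p(1,1)=45/484: -0.0930 × log₂(0.0930) = 0.3186
  p(1,2)=27/484: -0.0558 × log₂(0.0558) = 0.2323
  p(2,0)=42/121: -0.3471 × log₂(0.3471) = 0.5299
  p(2,1)=15/121: -0.1240 × log₂(0.1240) = 0.3734
  p(2,2)=9/121: -0.0744 × log₂(0.0744) = 0.2788
H(X,Y) = 2.4999 bits


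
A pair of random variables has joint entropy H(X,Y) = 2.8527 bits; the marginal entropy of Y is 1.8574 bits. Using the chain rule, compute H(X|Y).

Chain rule: H(X,Y) = H(X|Y) + H(Y)
H(X|Y) = H(X,Y) - H(Y) = 2.8527 - 1.8574 = 0.9953 bits


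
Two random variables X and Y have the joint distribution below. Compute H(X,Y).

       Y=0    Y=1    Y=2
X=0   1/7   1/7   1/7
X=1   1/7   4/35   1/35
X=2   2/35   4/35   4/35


H(X,Y) = -Σ p(x,y) log₂ p(x,y)
  p(0,0)=1/7: -0.1429 × log₂(0.1429) = 0.4011
  p(0,1)=1/7: -0.1429 × log₂(0.1429) = 0.4011
  p(0,2)=1/7: -0.1429 × log₂(0.1429) = 0.4011
  p(1,0)=1/7: -0.1429 × log₂(0.1429) = 0.4011
  p(1,1)=4/35: -0.1143 × log₂(0.1143) = 0.3576
  p(1,2)=1/35: -0.0286 × log₂(0.0286) = 0.1466
  p(2,0)=2/35: -0.0571 × log₂(0.0571) = 0.2360
  p(2,1)=4/35: -0.1143 × log₂(0.1143) = 0.3576
  p(2,2)=4/35: -0.1143 × log₂(0.1143) = 0.3576
H(X,Y) = 3.0596 bits


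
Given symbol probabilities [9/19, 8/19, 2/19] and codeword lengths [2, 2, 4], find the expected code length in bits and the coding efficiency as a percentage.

Average length L = Σ p_i × l_i = 2.2105 bits
Entropy H = 1.3780 bits
Efficiency η = H/L × 100% = 62.34%


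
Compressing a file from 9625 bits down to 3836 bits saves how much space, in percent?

Space savings = (1 - Compressed/Original) × 100%
= (1 - 3836/9625) × 100%
= 60.15%


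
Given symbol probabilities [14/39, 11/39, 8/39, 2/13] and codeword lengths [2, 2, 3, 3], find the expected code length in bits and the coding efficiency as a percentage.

Average length L = Σ p_i × l_i = 2.3590 bits
Entropy H = 1.9299 bits
Efficiency η = H/L × 100% = 81.81%


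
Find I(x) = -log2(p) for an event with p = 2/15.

Information content I(x) = -log₂(p(x))
I = -log₂(2/15) = -log₂(0.1333)
I = 2.9069 bits


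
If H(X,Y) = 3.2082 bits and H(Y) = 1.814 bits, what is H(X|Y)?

Chain rule: H(X,Y) = H(X|Y) + H(Y)
H(X|Y) = H(X,Y) - H(Y) = 3.2082 - 1.814 = 1.3942 bits


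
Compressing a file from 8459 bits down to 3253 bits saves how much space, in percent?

Space savings = (1 - Compressed/Original) × 100%
= (1 - 3253/8459) × 100%
= 61.54%


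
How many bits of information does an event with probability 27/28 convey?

Information content I(x) = -log₂(p(x))
I = -log₂(27/28) = -log₂(0.9643)
I = 0.0525 bits


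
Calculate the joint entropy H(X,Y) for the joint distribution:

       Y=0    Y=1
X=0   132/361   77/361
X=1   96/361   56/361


H(X,Y) = -Σ p(x,y) log₂ p(x,y)
  p(0,0)=132/361: -0.3657 × log₂(0.3657) = 0.5307
  p(0,1)=77/361: -0.2133 × log₂(0.2133) = 0.4755
  p(1,0)=96/361: -0.2659 × log₂(0.2659) = 0.5082
  p(1,1)=56/361: -0.1551 × log₂(0.1551) = 0.4171
H(X,Y) = 1.9314 bits


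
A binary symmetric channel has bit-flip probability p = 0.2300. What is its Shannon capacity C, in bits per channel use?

For BSC with error probability p:
C = 1 - H(p) where H(p) is binary entropy
H(0.2300) = -0.2300 × log₂(0.2300) - 0.7700 × log₂(0.7700)
H(p) = 0.7780
C = 1 - 0.7780 = 0.2220 bits/use


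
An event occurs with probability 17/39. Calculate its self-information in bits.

Information content I(x) = -log₂(p(x))
I = -log₂(17/39) = -log₂(0.4359)
I = 1.1979 bits


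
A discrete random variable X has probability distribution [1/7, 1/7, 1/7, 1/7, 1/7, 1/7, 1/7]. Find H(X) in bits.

H(X) = -Σ p(x) log₂ p(x)
  -1/7 × log₂(1/7) = 0.4011
  -1/7 × log₂(1/7) = 0.4011
  -1/7 × log₂(1/7) = 0.4011
  -1/7 × log₂(1/7) = 0.4011
  -1/7 × log₂(1/7) = 0.4011
  -1/7 × log₂(1/7) = 0.4011
  -1/7 × log₂(1/7) = 0.4011
H(X) = 2.8074 bits


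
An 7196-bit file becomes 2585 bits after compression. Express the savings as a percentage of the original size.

Space savings = (1 - Compressed/Original) × 100%
= (1 - 2585/7196) × 100%
= 64.08%


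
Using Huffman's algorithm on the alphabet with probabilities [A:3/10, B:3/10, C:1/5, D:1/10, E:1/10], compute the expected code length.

Huffman tree construction:
Combine smallest probabilities repeatedly
Resulting codes:
  A: 10 (length 2)
  B: 11 (length 2)
  C: 00 (length 2)
  D: 010 (length 3)
  E: 011 (length 3)
Average length = Σ p(s) × length(s) = 2.2000 bits


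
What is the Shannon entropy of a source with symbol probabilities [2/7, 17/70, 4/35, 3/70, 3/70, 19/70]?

H(X) = -Σ p(x) log₂ p(x)
  -2/7 × log₂(2/7) = 0.5164
  -17/70 × log₂(17/70) = 0.4959
  -4/35 × log₂(4/35) = 0.3576
  -3/70 × log₂(3/70) = 0.1948
  -3/70 × log₂(3/70) = 0.1948
  -19/70 × log₂(19/70) = 0.5107
H(X) = 2.2701 bits


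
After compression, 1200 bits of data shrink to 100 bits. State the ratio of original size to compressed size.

Compression ratio = Original / Compressed
= 1200 / 100 = 12.00:1


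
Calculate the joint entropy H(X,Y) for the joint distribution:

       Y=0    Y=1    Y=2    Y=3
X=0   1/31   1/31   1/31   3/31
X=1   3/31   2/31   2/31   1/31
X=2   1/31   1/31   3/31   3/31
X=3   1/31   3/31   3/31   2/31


H(X,Y) = -Σ p(x,y) log₂ p(x,y)
  p(0,0)=1/31: -0.0323 × log₂(0.0323) = 0.1598
  p(0,1)=1/31: -0.0323 × log₂(0.0323) = 0.1598
  p(0,2)=1/31: -0.0323 × log₂(0.0323) = 0.1598
  p(0,3)=3/31: -0.0968 × log₂(0.0968) = 0.3261
  p(1,0)=3/31: -0.0968 × log₂(0.0968) = 0.3261
  p(1,1)=2/31: -0.0645 × log₂(0.0645) = 0.2551
  p(1,2)=2/31: -0.0645 × log₂(0.0645) = 0.2551
  p(1,3)=1/31: -0.0323 × log₂(0.0323) = 0.1598
  p(2,0)=1/31: -0.0323 × log₂(0.0323) = 0.1598
  p(2,1)=1/31: -0.0323 × log₂(0.0323) = 0.1598
  p(2,2)=3/31: -0.0968 × log₂(0.0968) = 0.3261
  p(2,3)=3/31: -0.0968 × log₂(0.0968) = 0.3261
  p(3,0)=1/31: -0.0323 × log₂(0.0323) = 0.1598
  p(3,1)=3/31: -0.0968 × log₂(0.0968) = 0.3261
  p(3,2)=3/31: -0.0968 × log₂(0.0968) = 0.3261
  p(3,3)=2/31: -0.0645 × log₂(0.0645) = 0.2551
H(X,Y) = 3.8403 bits


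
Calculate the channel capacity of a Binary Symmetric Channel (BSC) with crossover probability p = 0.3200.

For BSC with error probability p:
C = 1 - H(p) where H(p) is binary entropy
H(0.3200) = -0.3200 × log₂(0.3200) - 0.6800 × log₂(0.6800)
H(p) = 0.9044
C = 1 - 0.9044 = 0.0956 bits/use


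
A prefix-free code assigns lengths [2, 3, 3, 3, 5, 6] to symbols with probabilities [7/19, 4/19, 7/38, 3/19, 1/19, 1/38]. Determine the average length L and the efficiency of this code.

Average length L = Σ p_i × l_i = 2.8158 bits
Entropy H = 2.2357 bits
Efficiency η = H/L × 100% = 79.40%


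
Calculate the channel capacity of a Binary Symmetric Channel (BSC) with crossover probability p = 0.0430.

For BSC with error probability p:
C = 1 - H(p) where H(p) is binary entropy
H(0.0430) = -0.0430 × log₂(0.0430) - 0.9570 × log₂(0.9570)
H(p) = 0.2559
C = 1 - 0.2559 = 0.7441 bits/use


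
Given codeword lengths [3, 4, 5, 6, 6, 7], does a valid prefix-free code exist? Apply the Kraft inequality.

Kraft inequality: Σ 2^(-l_i) ≤ 1 for prefix-free code
Calculating: 2^(-3) + 2^(-4) + 2^(-5) + 2^(-6) + 2^(-6) + 2^(-7)
= 0.125 + 0.0625 + 0.03125 + 0.015625 + 0.015625 + 0.0078125
= 0.2578
Since 0.2578 ≤ 1, prefix-free code exists


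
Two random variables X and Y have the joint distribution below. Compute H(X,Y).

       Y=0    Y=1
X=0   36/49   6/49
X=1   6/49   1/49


H(X,Y) = -Σ p(x,y) log₂ p(x,y)
  p(0,0)=36/49: -0.7347 × log₂(0.7347) = 0.3268
  p(0,1)=6/49: -0.1224 × log₂(0.1224) = 0.3710
  p(1,0)=6/49: -0.1224 × log₂(0.1224) = 0.3710
  p(1,1)=1/49: -0.0204 × log₂(0.0204) = 0.1146
H(X,Y) = 1.1833 bits


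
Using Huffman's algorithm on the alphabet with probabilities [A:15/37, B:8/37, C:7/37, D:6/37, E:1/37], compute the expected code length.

Huffman tree construction:
Combine smallest probabilities repeatedly
Resulting codes:
  A: 0 (length 1)
  B: 10 (length 2)
  C: 110 (length 3)
  D: 1111 (length 4)
  E: 1110 (length 4)
Average length = Σ p(s) × length(s) = 2.1622 bits


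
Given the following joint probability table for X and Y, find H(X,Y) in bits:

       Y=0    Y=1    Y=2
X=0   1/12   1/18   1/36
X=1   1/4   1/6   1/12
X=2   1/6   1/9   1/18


H(X,Y) = -Σ p(x,y) log₂ p(x,y)
  p(0,0)=1/12: -0.0833 × log₂(0.0833) = 0.2987
  p(0,1)=1/18: -0.0556 × log₂(0.0556) = 0.2317
  p(0,2)=1/36: -0.0278 × log₂(0.0278) = 0.1436
  p(1,0)=1/4: -0.2500 × log₂(0.2500) = 0.5000
  p(1,1)=1/6: -0.1667 × log₂(0.1667) = 0.4308
  p(1,2)=1/12: -0.0833 × log₂(0.0833) = 0.2987
  p(2,0)=1/6: -0.1667 × log₂(0.1667) = 0.4308
  p(2,1)=1/9: -0.1111 × log₂(0.1111) = 0.3522
  p(2,2)=1/18: -0.0556 × log₂(0.0556) = 0.2317
H(X,Y) = 2.9183 bits


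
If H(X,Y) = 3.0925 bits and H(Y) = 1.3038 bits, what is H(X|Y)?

Chain rule: H(X,Y) = H(X|Y) + H(Y)
H(X|Y) = H(X,Y) - H(Y) = 3.0925 - 1.3038 = 1.7887 bits


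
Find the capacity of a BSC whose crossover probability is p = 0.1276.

For BSC with error probability p:
C = 1 - H(p) where H(p) is binary entropy
H(0.1276) = -0.1276 × log₂(0.1276) - 0.8724 × log₂(0.8724)
H(p) = 0.5508
C = 1 - 0.5508 = 0.4492 bits/use


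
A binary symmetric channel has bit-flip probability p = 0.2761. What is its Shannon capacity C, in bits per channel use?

For BSC with error probability p:
C = 1 - H(p) where H(p) is binary entropy
H(0.2761) = -0.2761 × log₂(0.2761) - 0.7239 × log₂(0.7239)
H(p) = 0.8501
C = 1 - 0.8501 = 0.1499 bits/use


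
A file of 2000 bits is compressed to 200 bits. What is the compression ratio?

Compression ratio = Original / Compressed
= 2000 / 200 = 10.00:1


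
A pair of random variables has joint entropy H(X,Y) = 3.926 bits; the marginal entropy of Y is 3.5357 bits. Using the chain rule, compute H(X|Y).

Chain rule: H(X,Y) = H(X|Y) + H(Y)
H(X|Y) = H(X,Y) - H(Y) = 3.926 - 3.5357 = 0.3903 bits


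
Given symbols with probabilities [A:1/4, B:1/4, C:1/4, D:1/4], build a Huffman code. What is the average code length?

Huffman tree construction:
Combine smallest probabilities repeatedly
Resulting codes:
  A: 00 (length 2)
  B: 01 (length 2)
  C: 10 (length 2)
  D: 11 (length 2)
Average length = Σ p(s) × length(s) = 2.0000 bits


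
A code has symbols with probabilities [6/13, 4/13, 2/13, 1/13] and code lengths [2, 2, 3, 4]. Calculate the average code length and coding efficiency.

Average length L = Σ p_i × l_i = 2.3077 bits
Entropy H = 1.7381 bits
Efficiency η = H/L × 100% = 75.32%


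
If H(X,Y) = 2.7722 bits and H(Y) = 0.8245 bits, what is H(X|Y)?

Chain rule: H(X,Y) = H(X|Y) + H(Y)
H(X|Y) = H(X,Y) - H(Y) = 2.7722 - 0.8245 = 1.9477 bits


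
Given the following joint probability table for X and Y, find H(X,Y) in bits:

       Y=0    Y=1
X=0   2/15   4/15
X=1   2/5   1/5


H(X,Y) = -Σ p(x,y) log₂ p(x,y)
  p(0,0)=2/15: -0.1333 × log₂(0.1333) = 0.3876
  p(0,1)=4/15: -0.2667 × log₂(0.2667) = 0.5085
  p(1,0)=2/5: -0.4000 × log₂(0.4000) = 0.5288
  p(1,1)=1/5: -0.2000 × log₂(0.2000) = 0.4644
H(X,Y) = 1.8892 bits


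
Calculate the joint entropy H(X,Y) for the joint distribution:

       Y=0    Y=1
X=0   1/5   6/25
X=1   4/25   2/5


H(X,Y) = -Σ p(x,y) log₂ p(x,y)
  p(0,0)=1/5: -0.2000 × log₂(0.2000) = 0.4644
  p(0,1)=6/25: -0.2400 × log₂(0.2400) = 0.4941
  p(1,0)=4/25: -0.1600 × log₂(0.1600) = 0.4230
  p(1,1)=2/5: -0.4000 × log₂(0.4000) = 0.5288
H(X,Y) = 1.9103 bits


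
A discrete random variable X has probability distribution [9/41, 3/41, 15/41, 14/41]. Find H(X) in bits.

H(X) = -Σ p(x) log₂ p(x)
  -9/41 × log₂(9/41) = 0.4802
  -3/41 × log₂(3/41) = 0.2760
  -15/41 × log₂(15/41) = 0.5307
  -14/41 × log₂(14/41) = 0.5293
H(X) = 1.8163 bits


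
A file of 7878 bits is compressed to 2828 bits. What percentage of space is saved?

Space savings = (1 - Compressed/Original) × 100%
= (1 - 2828/7878) × 100%
= 64.10%


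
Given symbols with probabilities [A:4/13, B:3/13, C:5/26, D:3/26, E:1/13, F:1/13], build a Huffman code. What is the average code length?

Huffman tree construction:
Combine smallest probabilities repeatedly
Resulting codes:
  A: 11 (length 2)
  B: 01 (length 2)
  C: 00 (length 2)
  D: 100 (length 3)
  E: 1010 (length 4)
  F: 1011 (length 4)
Average length = Σ p(s) × length(s) = 2.4231 bits


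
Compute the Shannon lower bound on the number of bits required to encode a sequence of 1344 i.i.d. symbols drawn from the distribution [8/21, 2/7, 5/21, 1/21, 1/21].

Entropy H = 1.9581 bits/symbol
Minimum bits = H × n = 1.9581 × 1344
= 2631.63 bits


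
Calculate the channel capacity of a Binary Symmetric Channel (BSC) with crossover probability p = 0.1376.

For BSC with error probability p:
C = 1 - H(p) where H(p) is binary entropy
H(0.1376) = -0.1376 × log₂(0.1376) - 0.8624 × log₂(0.8624)
H(p) = 0.5779
C = 1 - 0.5779 = 0.4221 bits/use


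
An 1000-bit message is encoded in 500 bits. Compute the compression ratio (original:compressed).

Compression ratio = Original / Compressed
= 1000 / 500 = 2.00:1


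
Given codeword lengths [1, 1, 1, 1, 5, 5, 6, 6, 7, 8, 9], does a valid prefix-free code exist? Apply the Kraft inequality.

Kraft inequality: Σ 2^(-l_i) ≤ 1 for prefix-free code
Calculating: 2^(-1) + 2^(-1) + 2^(-1) + 2^(-1) + 2^(-5) + 2^(-5) + 2^(-6) + 2^(-6) + 2^(-7) + 2^(-8) + 2^(-9)
= 0.5 + 0.5 + 0.5 + 0.5 + 0.03125 + 0.03125 + 0.015625 + 0.015625 + 0.0078125 + 0.00390625 + 0.001953125
= 2.1074
Since 2.1074 > 1, prefix-free code does not exist


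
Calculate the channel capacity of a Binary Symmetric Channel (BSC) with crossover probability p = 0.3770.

For BSC with error probability p:
C = 1 - H(p) where H(p) is binary entropy
H(0.3770) = -0.3770 × log₂(0.3770) - 0.6230 × log₂(0.6230)
H(p) = 0.9559
C = 1 - 0.9559 = 0.0441 bits/use


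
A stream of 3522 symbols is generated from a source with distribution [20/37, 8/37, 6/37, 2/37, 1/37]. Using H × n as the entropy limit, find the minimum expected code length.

Entropy H = 1.7514 bits/symbol
Minimum bits = H × n = 1.7514 × 3522
= 6168.40 bits


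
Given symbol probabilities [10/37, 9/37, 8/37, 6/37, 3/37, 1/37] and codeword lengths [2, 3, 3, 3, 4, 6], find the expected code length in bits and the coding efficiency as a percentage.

Average length L = Σ p_i × l_i = 2.8919 bits
Entropy H = 2.3442 bits
Efficiency η = H/L × 100% = 81.06%


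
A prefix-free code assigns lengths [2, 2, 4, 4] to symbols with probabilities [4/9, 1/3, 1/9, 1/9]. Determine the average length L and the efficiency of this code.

Average length L = Σ p_i × l_i = 2.4444 bits
Entropy H = 1.7527 bits
Efficiency η = H/L × 100% = 71.70%


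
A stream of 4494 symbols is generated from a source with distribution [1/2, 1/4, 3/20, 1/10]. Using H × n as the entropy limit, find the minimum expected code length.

Entropy H = 1.7427 bits/symbol
Minimum bits = H × n = 1.7427 × 4494
= 7831.86 bits


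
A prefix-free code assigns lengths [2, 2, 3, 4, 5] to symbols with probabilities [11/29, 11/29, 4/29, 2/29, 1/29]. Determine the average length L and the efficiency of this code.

Average length L = Σ p_i × l_i = 2.3793 bits
Entropy H = 1.8888 bits
Efficiency η = H/L × 100% = 79.38%


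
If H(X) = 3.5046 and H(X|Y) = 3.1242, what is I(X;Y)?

I(X;Y) = H(X) - H(X|Y)
I(X;Y) = 3.5046 - 3.1242 = 0.3804 bits


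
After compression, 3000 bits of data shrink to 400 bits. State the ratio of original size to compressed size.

Compression ratio = Original / Compressed
= 3000 / 400 = 7.50:1


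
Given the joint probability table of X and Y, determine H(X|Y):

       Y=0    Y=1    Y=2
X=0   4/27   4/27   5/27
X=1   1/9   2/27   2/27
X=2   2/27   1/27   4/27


H(X|Y) = Σ_y p(y) H(X|Y=y)
  p(Y=0) = 1/3, H(X|Y=0) = 1.5305
  p(Y=1) = 7/27, H(X|Y=1) = 1.3788
  p(Y=2) = 11/27, H(X|Y=2) = 1.4949
H(X|Y) = 0.3333×1.5305 + 0.2593×1.3788 + 0.4074×1.4949 = 1.4767 bits


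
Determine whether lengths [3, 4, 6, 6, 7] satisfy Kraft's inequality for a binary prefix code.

Kraft inequality: Σ 2^(-l_i) ≤ 1 for prefix-free code
Calculating: 2^(-3) + 2^(-4) + 2^(-6) + 2^(-6) + 2^(-7)
= 0.125 + 0.0625 + 0.015625 + 0.015625 + 0.0078125
= 0.2266
Since 0.2266 ≤ 1, prefix-free code exists


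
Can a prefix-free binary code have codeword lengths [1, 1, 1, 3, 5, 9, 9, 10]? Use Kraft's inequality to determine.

Kraft inequality: Σ 2^(-l_i) ≤ 1 for prefix-free code
Calculating: 2^(-1) + 2^(-1) + 2^(-1) + 2^(-3) + 2^(-5) + 2^(-9) + 2^(-9) + 2^(-10)
= 0.5 + 0.5 + 0.5 + 0.125 + 0.03125 + 0.001953125 + 0.001953125 + 0.0009765625
= 1.6611
Since 1.6611 > 1, prefix-free code does not exist


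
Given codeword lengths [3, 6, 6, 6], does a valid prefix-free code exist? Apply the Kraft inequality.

Kraft inequality: Σ 2^(-l_i) ≤ 1 for prefix-free code
Calculating: 2^(-3) + 2^(-6) + 2^(-6) + 2^(-6)
= 0.125 + 0.015625 + 0.015625 + 0.015625
= 0.1719
Since 0.1719 ≤ 1, prefix-free code exists


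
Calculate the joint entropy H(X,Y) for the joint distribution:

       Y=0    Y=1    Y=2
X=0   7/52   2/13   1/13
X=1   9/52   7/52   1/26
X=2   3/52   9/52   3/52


H(X,Y) = -Σ p(x,y) log₂ p(x,y)
  p(0,0)=7/52: -0.1346 × log₂(0.1346) = 0.3895
  p(0,1)=2/13: -0.1538 × log₂(0.1538) = 0.4155
  p(0,2)=1/13: -0.0769 × log₂(0.0769) = 0.2846
  p(1,0)=9/52: -0.1731 × log₂(0.1731) = 0.4380
  p(1,1)=7/52: -0.1346 × log₂(0.1346) = 0.3895
  p(1,2)=1/26: -0.0385 × log₂(0.0385) = 0.1808
  p(2,0)=3/52: -0.0577 × log₂(0.0577) = 0.2374
  p(2,1)=9/52: -0.1731 × log₂(0.1731) = 0.4380
  p(2,2)=3/52: -0.0577 × log₂(0.0577) = 0.2374
H(X,Y) = 3.0106 bits


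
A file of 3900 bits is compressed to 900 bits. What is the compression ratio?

Compression ratio = Original / Compressed
= 3900 / 900 = 4.33:1


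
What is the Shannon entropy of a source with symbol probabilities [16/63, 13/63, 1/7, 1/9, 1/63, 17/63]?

H(X) = -Σ p(x) log₂ p(x)
  -16/63 × log₂(16/63) = 0.5022
  -13/63 × log₂(13/63) = 0.4698
  -1/7 × log₂(1/7) = 0.4011
  -1/9 × log₂(1/9) = 0.3522
  -1/63 × log₂(1/63) = 0.0949
  -17/63 × log₂(17/63) = 0.5100
H(X) = 2.3301 bits


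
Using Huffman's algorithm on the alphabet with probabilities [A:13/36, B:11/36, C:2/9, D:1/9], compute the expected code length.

Huffman tree construction:
Combine smallest probabilities repeatedly
Resulting codes:
  A: 0 (length 1)
  B: 10 (length 2)
  C: 111 (length 3)
  D: 110 (length 3)
Average length = Σ p(s) × length(s) = 1.9722 bits


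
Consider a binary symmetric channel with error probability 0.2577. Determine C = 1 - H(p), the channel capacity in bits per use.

For BSC with error probability p:
C = 1 - H(p) where H(p) is binary entropy
H(0.2577) = -0.2577 × log₂(0.2577) - 0.7423 × log₂(0.7423)
H(p) = 0.8233
C = 1 - 0.8233 = 0.1767 bits/use


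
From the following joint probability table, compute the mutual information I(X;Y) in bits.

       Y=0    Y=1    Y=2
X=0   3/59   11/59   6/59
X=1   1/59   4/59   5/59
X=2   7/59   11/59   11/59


H(X) = 1.4667, H(Y) = 1.5034, H(X,Y) = 2.9388
I(X;Y) = H(X) + H(Y) - H(X,Y) = 0.0314 bits


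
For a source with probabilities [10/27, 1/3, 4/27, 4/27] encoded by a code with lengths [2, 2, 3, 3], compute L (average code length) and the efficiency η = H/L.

Average length L = Σ p_i × l_i = 2.2963 bits
Entropy H = 1.8753 bits
Efficiency η = H/L × 100% = 81.67%


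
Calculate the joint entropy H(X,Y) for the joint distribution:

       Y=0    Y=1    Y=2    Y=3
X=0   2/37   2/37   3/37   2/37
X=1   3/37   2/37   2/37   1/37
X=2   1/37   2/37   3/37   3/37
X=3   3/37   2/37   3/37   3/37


H(X,Y) = -Σ p(x,y) log₂ p(x,y)
  p(0,0)=2/37: -0.0541 × log₂(0.0541) = 0.2275
  p(0,1)=2/37: -0.0541 × log₂(0.0541) = 0.2275
  p(0,2)=3/37: -0.0811 × log₂(0.0811) = 0.2939
  p(0,3)=2/37: -0.0541 × log₂(0.0541) = 0.2275
  p(1,0)=3/37: -0.0811 × log₂(0.0811) = 0.2939
  p(1,1)=2/37: -0.0541 × log₂(0.0541) = 0.2275
  p(1,2)=2/37: -0.0541 × log₂(0.0541) = 0.2275
  p(1,3)=1/37: -0.0270 × log₂(0.0270) = 0.1408
  p(2,0)=1/37: -0.0270 × log₂(0.0270) = 0.1408
  p(2,1)=2/37: -0.0541 × log₂(0.0541) = 0.2275
  p(2,2)=3/37: -0.0811 × log₂(0.0811) = 0.2939
  p(2,3)=3/37: -0.0811 × log₂(0.0811) = 0.2939
  p(3,0)=3/37: -0.0811 × log₂(0.0811) = 0.2939
  p(3,1)=2/37: -0.0541 × log₂(0.0541) = 0.2275
  p(3,2)=3/37: -0.0811 × log₂(0.0811) = 0.2939
  p(3,3)=3/37: -0.0811 × log₂(0.0811) = 0.2939
H(X,Y) = 3.9315 bits


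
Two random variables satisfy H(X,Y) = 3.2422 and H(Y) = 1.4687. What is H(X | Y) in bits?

Chain rule: H(X,Y) = H(X|Y) + H(Y)
H(X|Y) = H(X,Y) - H(Y) = 3.2422 - 1.4687 = 1.7735 bits


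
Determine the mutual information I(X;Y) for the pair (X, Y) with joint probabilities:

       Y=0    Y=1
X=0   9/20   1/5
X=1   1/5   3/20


H(X) = 0.9341, H(Y) = 0.9341, H(X,Y) = 1.8577
I(X;Y) = H(X) + H(Y) - H(X,Y) = 0.0104 bits


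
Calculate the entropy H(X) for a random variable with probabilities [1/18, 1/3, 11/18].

H(X) = -Σ p(x) log₂ p(x)
  -1/18 × log₂(1/18) = 0.2317
  -1/3 × log₂(1/3) = 0.5283
  -11/18 × log₂(11/18) = 0.4342
H(X) = 1.1942 bits


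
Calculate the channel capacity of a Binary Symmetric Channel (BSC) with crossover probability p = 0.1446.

For BSC with error probability p:
C = 1 - H(p) where H(p) is binary entropy
H(0.1446) = -0.1446 × log₂(0.1446) - 0.8554 × log₂(0.8554)
H(p) = 0.5962
C = 1 - 0.5962 = 0.4038 bits/use


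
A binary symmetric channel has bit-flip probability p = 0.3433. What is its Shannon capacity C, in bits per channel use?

For BSC with error probability p:
C = 1 - H(p) where H(p) is binary entropy
H(0.3433) = -0.3433 × log₂(0.3433) - 0.6567 × log₂(0.6567)
H(p) = 0.9279
C = 1 - 0.9279 = 0.0721 bits/use


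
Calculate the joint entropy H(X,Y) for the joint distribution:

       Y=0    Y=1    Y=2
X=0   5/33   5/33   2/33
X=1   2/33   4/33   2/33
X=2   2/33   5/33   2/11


H(X,Y) = -Σ p(x,y) log₂ p(x,y)
  p(0,0)=5/33: -0.1515 × log₂(0.1515) = 0.4125
  p(0,1)=5/33: -0.1515 × log₂(0.1515) = 0.4125
  p(0,2)=2/33: -0.0606 × log₂(0.0606) = 0.2451
  p(1,0)=2/33: -0.0606 × log₂(0.0606) = 0.2451
  p(1,1)=4/33: -0.1212 × log₂(0.1212) = 0.3690
  p(1,2)=2/33: -0.0606 × log₂(0.0606) = 0.2451
  p(2,0)=2/33: -0.0606 × log₂(0.0606) = 0.2451
  p(2,1)=5/33: -0.1515 × log₂(0.1515) = 0.4125
  p(2,2)=2/11: -0.1818 × log₂(0.1818) = 0.4472
H(X,Y) = 3.0341 bits


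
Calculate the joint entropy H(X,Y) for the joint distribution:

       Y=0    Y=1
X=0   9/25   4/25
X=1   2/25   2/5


H(X,Y) = -Σ p(x,y) log₂ p(x,y)
  p(0,0)=9/25: -0.3600 × log₂(0.3600) = 0.5306
  p(0,1)=4/25: -0.1600 × log₂(0.1600) = 0.4230
  p(1,0)=2/25: -0.0800 × log₂(0.0800) = 0.2915
  p(1,1)=2/5: -0.4000 × log₂(0.4000) = 0.5288
H(X,Y) = 1.7739 bits


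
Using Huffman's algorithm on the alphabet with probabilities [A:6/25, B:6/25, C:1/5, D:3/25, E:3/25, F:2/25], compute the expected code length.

Huffman tree construction:
Combine smallest probabilities repeatedly
Resulting codes:
  A: 01 (length 2)
  B: 10 (length 2)
  C: 111 (length 3)
  D: 001 (length 3)
  E: 110 (length 3)
  F: 000 (length 3)
Average length = Σ p(s) × length(s) = 2.5200 bits


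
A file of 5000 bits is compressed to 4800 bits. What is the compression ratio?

Compression ratio = Original / Compressed
= 5000 / 4800 = 1.04:1


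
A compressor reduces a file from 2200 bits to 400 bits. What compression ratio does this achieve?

Compression ratio = Original / Compressed
= 2200 / 400 = 5.50:1


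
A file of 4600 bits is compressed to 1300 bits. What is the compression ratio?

Compression ratio = Original / Compressed
= 4600 / 1300 = 3.54:1


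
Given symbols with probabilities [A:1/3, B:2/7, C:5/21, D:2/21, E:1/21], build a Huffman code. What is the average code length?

Huffman tree construction:
Combine smallest probabilities repeatedly
Resulting codes:
  A: 11 (length 2)
  B: 10 (length 2)
  C: 01 (length 2)
  D: 001 (length 3)
  E: 000 (length 3)
Average length = Σ p(s) × length(s) = 2.1429 bits


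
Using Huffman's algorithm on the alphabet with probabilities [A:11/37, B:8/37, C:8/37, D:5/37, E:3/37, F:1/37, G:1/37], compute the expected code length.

Huffman tree construction:
Combine smallest probabilities repeatedly
Resulting codes:
  A: 11 (length 2)
  B: 00 (length 2)
  C: 01 (length 2)
  D: 100 (length 3)
  E: 1011 (length 4)
  F: 10100 (length 5)
  G: 10101 (length 5)
Average length = Σ p(s) × length(s) = 2.4595 bits


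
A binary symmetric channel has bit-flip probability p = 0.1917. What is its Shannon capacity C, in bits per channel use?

For BSC with error probability p:
C = 1 - H(p) where H(p) is binary entropy
H(0.1917) = -0.1917 × log₂(0.1917) - 0.8083 × log₂(0.8083)
H(p) = 0.7050
C = 1 - 0.7050 = 0.2950 bits/use


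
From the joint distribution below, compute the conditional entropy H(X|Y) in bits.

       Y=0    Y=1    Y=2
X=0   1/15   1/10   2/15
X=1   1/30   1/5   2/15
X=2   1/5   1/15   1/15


H(X|Y) = Σ_y p(y) H(X|Y=y)
  p(Y=0) = 3/10, H(X|Y=0) = 1.2244
  p(Y=1) = 11/30, H(X|Y=1) = 1.4354
  p(Y=2) = 1/3, H(X|Y=2) = 1.5219
H(X|Y) = 0.3000×1.2244 + 0.3667×1.4354 + 0.3333×1.5219 = 1.4009 bits


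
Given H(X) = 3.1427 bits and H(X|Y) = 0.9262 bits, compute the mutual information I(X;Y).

I(X;Y) = H(X) - H(X|Y)
I(X;Y) = 3.1427 - 0.9262 = 2.2165 bits


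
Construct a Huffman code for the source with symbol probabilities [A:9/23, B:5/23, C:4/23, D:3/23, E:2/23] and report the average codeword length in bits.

Huffman tree construction:
Combine smallest probabilities repeatedly
Resulting codes:
  A: 11 (length 2)
  B: 01 (length 2)
  C: 00 (length 2)
  D: 101 (length 3)
  E: 100 (length 3)
Average length = Σ p(s) × length(s) = 2.2174 bits


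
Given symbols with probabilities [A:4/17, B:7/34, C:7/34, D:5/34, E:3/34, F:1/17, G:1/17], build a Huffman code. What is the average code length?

Huffman tree construction:
Combine smallest probabilities repeatedly
Resulting codes:
  A: 10 (length 2)
  B: 111 (length 3)
  C: 00 (length 2)
  D: 110 (length 3)
  E: 010 (length 3)
  F: 0110 (length 4)
  G: 0111 (length 4)
Average length = Σ p(s) × length(s) = 2.6765 bits


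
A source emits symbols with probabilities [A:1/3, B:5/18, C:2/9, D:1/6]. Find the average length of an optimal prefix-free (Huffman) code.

Huffman tree construction:
Combine smallest probabilities repeatedly
Resulting codes:
  A: 11 (length 2)
  B: 10 (length 2)
  C: 01 (length 2)
  D: 00 (length 2)
Average length = Σ p(s) × length(s) = 2.0000 bits


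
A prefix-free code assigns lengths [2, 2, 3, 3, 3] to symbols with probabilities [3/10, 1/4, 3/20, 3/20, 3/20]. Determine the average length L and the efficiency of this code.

Average length L = Σ p_i × l_i = 2.4500 bits
Entropy H = 2.2527 bits
Efficiency η = H/L × 100% = 91.95%


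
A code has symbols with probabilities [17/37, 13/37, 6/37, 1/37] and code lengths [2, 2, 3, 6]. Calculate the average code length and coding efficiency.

Average length L = Σ p_i × l_i = 2.2703 bits
Entropy H = 1.6121 bits
Efficiency η = H/L × 100% = 71.01%


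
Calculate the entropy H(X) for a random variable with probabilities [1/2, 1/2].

H(X) = -Σ p(x) log₂ p(x)
  -1/2 × log₂(1/2) = 0.5000
  -1/2 × log₂(1/2) = 0.5000
H(X) = 1.0000 bits


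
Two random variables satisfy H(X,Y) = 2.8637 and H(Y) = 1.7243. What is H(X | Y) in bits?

Chain rule: H(X,Y) = H(X|Y) + H(Y)
H(X|Y) = H(X,Y) - H(Y) = 2.8637 - 1.7243 = 1.1394 bits


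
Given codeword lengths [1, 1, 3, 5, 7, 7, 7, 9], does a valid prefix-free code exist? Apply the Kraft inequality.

Kraft inequality: Σ 2^(-l_i) ≤ 1 for prefix-free code
Calculating: 2^(-1) + 2^(-1) + 2^(-3) + 2^(-5) + 2^(-7) + 2^(-7) + 2^(-7) + 2^(-9)
= 0.5 + 0.5 + 0.125 + 0.03125 + 0.0078125 + 0.0078125 + 0.0078125 + 0.001953125
= 1.1816
Since 1.1816 > 1, prefix-free code does not exist


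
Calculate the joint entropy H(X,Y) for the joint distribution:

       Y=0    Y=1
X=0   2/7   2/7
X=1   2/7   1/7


H(X,Y) = -Σ p(x,y) log₂ p(x,y)
  p(0,0)=2/7: -0.2857 × log₂(0.2857) = 0.5164
  p(0,1)=2/7: -0.2857 × log₂(0.2857) = 0.5164
  p(1,0)=2/7: -0.2857 × log₂(0.2857) = 0.5164
  p(1,1)=1/7: -0.1429 × log₂(0.1429) = 0.4011
H(X,Y) = 1.9502 bits


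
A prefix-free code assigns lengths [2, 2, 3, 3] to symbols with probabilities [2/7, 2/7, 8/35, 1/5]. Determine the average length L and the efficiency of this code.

Average length L = Σ p_i × l_i = 2.4286 bits
Entropy H = 1.9839 bits
Efficiency η = H/L × 100% = 81.69%


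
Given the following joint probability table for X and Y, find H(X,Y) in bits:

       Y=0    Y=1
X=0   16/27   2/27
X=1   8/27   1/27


H(X,Y) = -Σ p(x,y) log₂ p(x,y)
  p(0,0)=16/27: -0.5926 × log₂(0.5926) = 0.4473
  p(0,1)=2/27: -0.0741 × log₂(0.0741) = 0.2781
  p(1,0)=8/27: -0.2963 × log₂(0.2963) = 0.5200
  p(1,1)=1/27: -0.0370 × log₂(0.0370) = 0.1761
H(X,Y) = 1.4216 bits


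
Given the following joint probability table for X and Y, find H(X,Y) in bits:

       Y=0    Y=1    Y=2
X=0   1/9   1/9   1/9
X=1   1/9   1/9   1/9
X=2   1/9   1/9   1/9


H(X,Y) = -Σ p(x,y) log₂ p(x,y)
  p(0,0)=1/9: -0.1111 × log₂(0.1111) = 0.3522
  p(0,1)=1/9: -0.1111 × log₂(0.1111) = 0.3522
  p(0,2)=1/9: -0.1111 × log₂(0.1111) = 0.3522
  p(1,0)=1/9: -0.1111 × log₂(0.1111) = 0.3522
  p(1,1)=1/9: -0.1111 × log₂(0.1111) = 0.3522
  p(1,2)=1/9: -0.1111 × log₂(0.1111) = 0.3522
  p(2,0)=1/9: -0.1111 × log₂(0.1111) = 0.3522
  p(2,1)=1/9: -0.1111 × log₂(0.1111) = 0.3522
  p(2,2)=1/9: -0.1111 × log₂(0.1111) = 0.3522
H(X,Y) = 3.1699 bits


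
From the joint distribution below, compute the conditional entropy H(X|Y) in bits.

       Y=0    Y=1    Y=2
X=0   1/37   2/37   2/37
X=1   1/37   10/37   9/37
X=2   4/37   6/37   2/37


H(X|Y) = Σ_y p(y) H(X|Y=y)
  p(Y=0) = 6/37, H(X|Y=0) = 1.2516
  p(Y=1) = 18/37, H(X|Y=1) = 1.3516
  p(Y=2) = 13/37, H(X|Y=2) = 1.1982
H(X|Y) = 0.1622×1.2516 + 0.4865×1.3516 + 0.3514×1.1982 = 1.2815 bits


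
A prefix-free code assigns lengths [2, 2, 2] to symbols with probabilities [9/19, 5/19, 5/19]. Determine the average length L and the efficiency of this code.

Average length L = Σ p_i × l_i = 2.0000 bits
Entropy H = 1.5243 bits
Efficiency η = H/L × 100% = 76.22%


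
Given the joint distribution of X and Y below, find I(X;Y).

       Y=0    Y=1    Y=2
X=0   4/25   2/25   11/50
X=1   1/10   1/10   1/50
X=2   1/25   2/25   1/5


H(X) = 1.5219, H(Y) = 1.5475, H(X,Y) = 2.9140
I(X;Y) = H(X) + H(Y) - H(X,Y) = 0.1555 bits


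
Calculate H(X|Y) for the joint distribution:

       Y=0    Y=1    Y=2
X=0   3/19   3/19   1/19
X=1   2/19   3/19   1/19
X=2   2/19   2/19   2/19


H(X|Y) = Σ_y p(y) H(X|Y=y)
  p(Y=0) = 7/19, H(X|Y=0) = 1.5567
  p(Y=1) = 8/19, H(X|Y=1) = 1.5613
  p(Y=2) = 4/19, H(X|Y=2) = 1.5000
H(X|Y) = 0.3684×1.5567 + 0.4211×1.5613 + 0.2105×1.5000 = 1.5467 bits


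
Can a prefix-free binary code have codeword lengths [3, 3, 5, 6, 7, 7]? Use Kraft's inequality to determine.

Kraft inequality: Σ 2^(-l_i) ≤ 1 for prefix-free code
Calculating: 2^(-3) + 2^(-3) + 2^(-5) + 2^(-6) + 2^(-7) + 2^(-7)
= 0.125 + 0.125 + 0.03125 + 0.015625 + 0.0078125 + 0.0078125
= 0.3125
Since 0.3125 ≤ 1, prefix-free code exists


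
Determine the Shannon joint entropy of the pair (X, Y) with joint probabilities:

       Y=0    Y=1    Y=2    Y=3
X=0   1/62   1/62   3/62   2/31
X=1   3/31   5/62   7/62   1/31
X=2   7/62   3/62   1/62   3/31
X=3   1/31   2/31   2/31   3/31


H(X,Y) = -Σ p(x,y) log₂ p(x,y)
  p(0,0)=1/62: -0.0161 × log₂(0.0161) = 0.0960
  p(0,1)=1/62: -0.0161 × log₂(0.0161) = 0.0960
  p(0,2)=3/62: -0.0484 × log₂(0.0484) = 0.2114
  p(0,3)=2/31: -0.0645 × log₂(0.0645) = 0.2551
  p(1,0)=3/31: -0.0968 × log₂(0.0968) = 0.3261
  p(1,1)=5/62: -0.0806 × log₂(0.0806) = 0.2929
  p(1,2)=7/62: -0.1129 × log₂(0.1129) = 0.3553
  p(1,3)=1/31: -0.0323 × log₂(0.0323) = 0.1598
  p(2,0)=7/62: -0.1129 × log₂(0.1129) = 0.3553
  p(2,1)=3/62: -0.0484 × log₂(0.0484) = 0.2114
  p(2,2)=1/62: -0.0161 × log₂(0.0161) = 0.0960
  p(2,3)=3/31: -0.0968 × log₂(0.0968) = 0.3261
  p(3,0)=1/31: -0.0323 × log₂(0.0323) = 0.1598
  p(3,1)=2/31: -0.0645 × log₂(0.0645) = 0.2551
  p(3,2)=2/31: -0.0645 × log₂(0.0645) = 0.2551
  p(3,3)=3/31: -0.0968 × log₂(0.0968) = 0.3261
H(X,Y) = 3.7776 bits


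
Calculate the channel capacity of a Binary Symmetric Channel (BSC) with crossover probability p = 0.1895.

For BSC with error probability p:
C = 1 - H(p) where H(p) is binary entropy
H(0.1895) = -0.1895 × log₂(0.1895) - 0.8105 × log₂(0.8105)
H(p) = 0.7004
C = 1 - 0.7004 = 0.2996 bits/use


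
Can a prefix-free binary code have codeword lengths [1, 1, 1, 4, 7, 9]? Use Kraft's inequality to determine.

Kraft inequality: Σ 2^(-l_i) ≤ 1 for prefix-free code
Calculating: 2^(-1) + 2^(-1) + 2^(-1) + 2^(-4) + 2^(-7) + 2^(-9)
= 0.5 + 0.5 + 0.5 + 0.0625 + 0.0078125 + 0.001953125
= 1.5723
Since 1.5723 > 1, prefix-free code does not exist


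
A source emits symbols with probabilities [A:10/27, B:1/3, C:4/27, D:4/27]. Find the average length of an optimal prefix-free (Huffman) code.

Huffman tree construction:
Combine smallest probabilities repeatedly
Resulting codes:
  A: 0 (length 1)
  B: 11 (length 2)
  C: 100 (length 3)
  D: 101 (length 3)
Average length = Σ p(s) × length(s) = 1.9259 bits


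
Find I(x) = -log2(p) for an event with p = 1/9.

Information content I(x) = -log₂(p(x))
I = -log₂(1/9) = -log₂(0.1111)
I = 3.1699 bits


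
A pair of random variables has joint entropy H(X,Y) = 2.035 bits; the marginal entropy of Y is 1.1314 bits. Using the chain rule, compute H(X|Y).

Chain rule: H(X,Y) = H(X|Y) + H(Y)
H(X|Y) = H(X,Y) - H(Y) = 2.035 - 1.1314 = 0.9036 bits


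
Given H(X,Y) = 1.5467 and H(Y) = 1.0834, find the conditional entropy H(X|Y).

Chain rule: H(X,Y) = H(X|Y) + H(Y)
H(X|Y) = H(X,Y) - H(Y) = 1.5467 - 1.0834 = 0.4633 bits


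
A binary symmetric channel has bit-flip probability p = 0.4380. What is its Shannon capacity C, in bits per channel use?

For BSC with error probability p:
C = 1 - H(p) where H(p) is binary entropy
H(0.4380) = -0.4380 × log₂(0.4380) - 0.5620 × log₂(0.5620)
H(p) = 0.9889
C = 1 - 0.9889 = 0.0111 bits/use


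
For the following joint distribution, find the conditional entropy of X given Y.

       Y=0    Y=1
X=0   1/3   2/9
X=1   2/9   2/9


H(X|Y) = Σ_y p(y) H(X|Y=y)
  p(Y=0) = 5/9, H(X|Y=0) = 0.9710
  p(Y=1) = 4/9, H(X|Y=1) = 1.0000
H(X|Y) = 0.5556×0.9710 + 0.4444×1.0000 = 0.9839 bits


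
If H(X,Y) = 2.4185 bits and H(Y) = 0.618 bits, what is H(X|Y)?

Chain rule: H(X,Y) = H(X|Y) + H(Y)
H(X|Y) = H(X,Y) - H(Y) = 2.4185 - 0.618 = 1.8005 bits


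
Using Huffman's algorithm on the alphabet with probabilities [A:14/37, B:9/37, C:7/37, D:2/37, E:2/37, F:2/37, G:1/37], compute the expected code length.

Huffman tree construction:
Combine smallest probabilities repeatedly
Resulting codes:
  A: 11 (length 2)
  B: 10 (length 2)
  C: 00 (length 2)
  D: 0101 (length 4)
  E: 0110 (length 4)
  F: 0111 (length 4)
  G: 0100 (length 4)
Average length = Σ p(s) × length(s) = 2.3784 bits


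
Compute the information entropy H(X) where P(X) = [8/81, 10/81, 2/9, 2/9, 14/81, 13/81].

H(X) = -Σ p(x) log₂ p(x)
  -8/81 × log₂(8/81) = 0.3299
  -10/81 × log₂(10/81) = 0.3726
  -2/9 × log₂(2/9) = 0.4822
  -2/9 × log₂(2/9) = 0.4822
  -14/81 × log₂(14/81) = 0.4377
  -13/81 × log₂(13/81) = 0.4236
H(X) = 2.5282 bits


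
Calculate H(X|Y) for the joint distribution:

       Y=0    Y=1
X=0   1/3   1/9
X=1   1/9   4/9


H(X|Y) = Σ_y p(y) H(X|Y=y)
  p(Y=0) = 4/9, H(X|Y=0) = 0.8113
  p(Y=1) = 5/9, H(X|Y=1) = 0.7219
H(X|Y) = 0.4444×0.8113 + 0.5556×0.7219 = 0.7616 bits


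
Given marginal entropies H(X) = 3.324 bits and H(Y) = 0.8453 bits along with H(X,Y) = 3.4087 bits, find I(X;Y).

I(X;Y) = H(X) + H(Y) - H(X,Y)
I(X;Y) = 3.324 + 0.8453 - 3.4087 = 0.7606 bits


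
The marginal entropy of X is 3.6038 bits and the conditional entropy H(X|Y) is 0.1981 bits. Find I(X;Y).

I(X;Y) = H(X) - H(X|Y)
I(X;Y) = 3.6038 - 0.1981 = 3.4057 bits


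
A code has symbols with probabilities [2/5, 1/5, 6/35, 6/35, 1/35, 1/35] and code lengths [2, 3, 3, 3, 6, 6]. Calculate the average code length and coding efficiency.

Average length L = Σ p_i × l_i = 2.7714 bits
Entropy H = 2.1586 bits
Efficiency η = H/L × 100% = 77.89%


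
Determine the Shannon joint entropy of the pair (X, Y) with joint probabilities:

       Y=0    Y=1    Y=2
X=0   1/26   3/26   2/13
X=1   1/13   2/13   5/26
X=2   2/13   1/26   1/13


H(X,Y) = -Σ p(x,y) log₂ p(x,y)
  p(0,0)=1/26: -0.0385 × log₂(0.0385) = 0.1808
  p(0,1)=3/26: -0.1154 × log₂(0.1154) = 0.3595
  p(0,2)=2/13: -0.1538 × log₂(0.1538) = 0.4155
  p(1,0)=1/13: -0.0769 × log₂(0.0769) = 0.2846
  p(1,1)=2/13: -0.1538 × log₂(0.1538) = 0.4155
  p(1,2)=5/26: -0.1923 × log₂(0.1923) = 0.4574
  p(2,0)=2/13: -0.1538 × log₂(0.1538) = 0.4155
  p(2,1)=1/26: -0.0385 × log₂(0.0385) = 0.1808
  p(2,2)=1/13: -0.0769 × log₂(0.0769) = 0.2846
H(X,Y) = 2.9941 bits
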